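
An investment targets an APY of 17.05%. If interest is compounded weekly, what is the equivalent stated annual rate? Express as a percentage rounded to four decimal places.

(1 + r/52)^52 − 1 = 0.1705, so 1 + r/52 = 1.1705^(1/52).
r/52 = 0.003032, so r = 0.157670 = 15.7670%.

15.7670%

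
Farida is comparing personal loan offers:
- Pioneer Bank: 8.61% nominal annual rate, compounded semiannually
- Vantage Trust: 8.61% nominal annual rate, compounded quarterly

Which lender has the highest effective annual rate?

Pioneer Bank: (1 + 0.0861/2)^2 − 1 = 8.795%
Vantage Trust: (1 + 0.0861/4)^4 − 1 = 8.892%
The highest effective annual rate is Vantage Trust at 8.892%.

Vantage Trust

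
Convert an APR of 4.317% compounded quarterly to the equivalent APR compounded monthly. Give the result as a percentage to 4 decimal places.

4.3016%

EAR = (1 + 0.04317/4)^4 − 1 = 0.043874.
Solve (1 + r/12)^12 = 1.043874: r/12 = 1.043874^(1/12) − 1 = 0.003585, so r = 0.043016 = 4.3016%.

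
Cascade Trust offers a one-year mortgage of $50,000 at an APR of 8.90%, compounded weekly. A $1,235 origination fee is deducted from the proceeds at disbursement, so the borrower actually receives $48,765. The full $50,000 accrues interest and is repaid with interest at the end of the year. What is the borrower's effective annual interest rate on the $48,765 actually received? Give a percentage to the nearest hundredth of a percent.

12.07%

Amount owed after one year: 50,000 × (1 + 0.0890/52)^52 = 50,000 × 1.092998 = $54,649.88.
Effective rate on net proceeds: 54,649.88 / 48,765 − 1 = 0.120678 = 12.07%.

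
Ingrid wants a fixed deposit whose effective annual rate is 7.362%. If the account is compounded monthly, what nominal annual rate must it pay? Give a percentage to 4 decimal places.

(1 + r/12)^12 − 1 = 0.07362, so 1 + r/12 = 1.07362^(1/12).
r/12 = 0.005937, so r = 0.071247 = 7.1247%.

7.1247%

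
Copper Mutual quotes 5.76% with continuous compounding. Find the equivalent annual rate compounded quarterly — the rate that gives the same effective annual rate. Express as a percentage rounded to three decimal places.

EAR under continuous compounding: e^0.0576 − 1 = 0.059291.
Solve (1 + r/4)^4 = 1.059291: r/4 = 1.059291^(1/4) − 1 = 0.014504, so r = 0.058017 = 5.802%.

5.802%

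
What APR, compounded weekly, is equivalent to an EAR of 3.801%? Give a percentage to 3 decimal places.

(1 + r/52)^52 − 1 = 0.03801, so 1 + r/52 = 1.03801^(1/52).
r/52 = 0.000718, so r = 0.037319 = 3.732%.

3.732%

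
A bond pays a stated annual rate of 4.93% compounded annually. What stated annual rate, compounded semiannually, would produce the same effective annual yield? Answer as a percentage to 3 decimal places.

Compounded annually, EAR = nominal = 0.049300.
Solve (1 + r/2)^2 = 1.049300: r/2 = 1.049300^(1/2) − 1 = 0.024353, so r = 0.048707 = 4.871%.

4.871%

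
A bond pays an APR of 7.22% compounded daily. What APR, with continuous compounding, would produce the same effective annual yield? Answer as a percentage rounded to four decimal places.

7.2193%

EAR = (1 + 0.0722/365)^365 − 1 = 0.074863.
Equivalent continuous rate: r = ln(1 + 0.074863) = 0.072193 = 7.2193%.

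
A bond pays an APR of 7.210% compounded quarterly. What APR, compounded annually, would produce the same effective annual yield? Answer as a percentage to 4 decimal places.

7.4073%

EAR = (1 + 0.07210/4)^4 − 1 = 0.074073.
Compounded annually, the equivalent nominal rate is the EAR itself: 7.4073%.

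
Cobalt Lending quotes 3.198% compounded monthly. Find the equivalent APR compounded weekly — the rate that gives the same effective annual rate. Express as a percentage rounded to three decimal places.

3.195%

EAR = (1 + 0.03198/12)^12 − 1 = 0.032453.
Solve (1 + r/52)^52 = 1.032453: r/52 = 1.032453^(1/52) − 1 = 0.000614, so r = 0.031947 = 3.195%.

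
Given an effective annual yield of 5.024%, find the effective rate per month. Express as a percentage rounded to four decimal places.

The per-month rate i satisfies (1 + i)^12 = 1 + 0.05024.
i = 1.05024^(1/12) − 1 = 0.0040932 = 0.4093%.

0.4093%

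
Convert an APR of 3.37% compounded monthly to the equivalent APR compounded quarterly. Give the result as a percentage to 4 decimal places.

3.3795%

EAR = (1 + 0.0337/12)^12 − 1 = 0.034225.
Solve (1 + r/4)^4 = 1.034225: r/4 = 1.034225^(1/4) − 1 = 0.008449, so r = 0.033795 = 3.3795%.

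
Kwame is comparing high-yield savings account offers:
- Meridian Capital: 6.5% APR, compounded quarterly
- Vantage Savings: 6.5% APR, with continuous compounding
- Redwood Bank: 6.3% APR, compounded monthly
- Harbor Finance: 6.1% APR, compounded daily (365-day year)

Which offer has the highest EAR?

Meridian Capital: (1 + 0.065/4)^4 − 1 = 6.660%
Vantage Savings: e^0.065 − 1 = 6.716%
Redwood Bank: (1 + 0.063/12)^12 − 1 = 6.485%
Harbor Finance: (1 + 0.061/365)^365 − 1 = 6.289%
The highest effective annual rate is Vantage Savings at 6.716%.

Vantage Savings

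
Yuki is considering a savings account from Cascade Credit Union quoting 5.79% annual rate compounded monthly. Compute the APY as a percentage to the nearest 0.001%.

EAR = (1 + 0.0579/12)^12 − 1.
= 1.059462 − 1 = 5.946%.

5.946%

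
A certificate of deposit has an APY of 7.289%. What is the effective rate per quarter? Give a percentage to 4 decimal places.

The per-quarter rate i satisfies (1 + i)^4 = 1 + 0.07289.
i = 1.07289^(1/4) − 1 = 0.0177446 = 1.7745%.

1.7745%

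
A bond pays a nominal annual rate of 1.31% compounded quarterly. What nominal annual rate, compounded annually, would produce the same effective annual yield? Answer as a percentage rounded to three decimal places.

EAR = (1 + 0.0131/4)^4 − 1 = 0.013164.
Compounded annually, the equivalent nominal rate is the EAR itself: 1.316%.

1.316%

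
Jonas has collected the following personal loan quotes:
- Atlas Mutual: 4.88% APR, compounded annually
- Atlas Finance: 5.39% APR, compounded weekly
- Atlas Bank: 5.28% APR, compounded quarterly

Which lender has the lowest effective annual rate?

Atlas Mutual

Atlas Mutual: compounded annually, EAR = 4.880%
Atlas Finance: (1 + 0.0539/52)^52 − 1 = 5.535%
Atlas Bank: (1 + 0.0528/4)^4 − 1 = 5.385%
The lowest effective annual rate is Atlas Mutual at 4.880%.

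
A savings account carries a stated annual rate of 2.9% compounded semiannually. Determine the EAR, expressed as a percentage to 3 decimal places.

EAR = (1 + 0.029/2)^2 − 1.
= 1.029210 − 1 = 2.921%.

2.921%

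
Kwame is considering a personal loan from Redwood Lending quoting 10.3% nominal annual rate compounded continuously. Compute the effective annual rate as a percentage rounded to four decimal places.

10.8491%

With continuous compounding, EAR = e^0.103 − 1.
e^0.103 = 1.108491, so EAR = 0.108491 = 10.8491%.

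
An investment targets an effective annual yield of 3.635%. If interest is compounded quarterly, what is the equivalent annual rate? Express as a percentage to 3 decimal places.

3.586%

(1 + r/4)^4 − 1 = 0.03635, so 1 + r/4 = 1.03635^(1/4).
r/4 = 0.008966, so r = 0.035865 = 3.586%.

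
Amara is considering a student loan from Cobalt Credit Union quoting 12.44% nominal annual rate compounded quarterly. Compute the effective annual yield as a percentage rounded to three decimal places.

13.032%

EAR = (1 + 0.1244/4)^4 − 1.
= 1.130325 − 1 = 13.032%.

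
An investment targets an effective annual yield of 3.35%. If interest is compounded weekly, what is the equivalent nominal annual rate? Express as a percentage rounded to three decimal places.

(1 + r/52)^52 − 1 = 0.0335, so 1 + r/52 = 1.0335^(1/52).
r/52 = 0.000634, so r = 0.032962 = 3.296%.

3.296%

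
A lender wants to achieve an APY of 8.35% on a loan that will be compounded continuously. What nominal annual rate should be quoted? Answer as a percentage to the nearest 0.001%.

8.020%

Continuous: nominal r satisfies e^r − 1 = 0.0835.
r = ln(1 + 0.0835) = ln(1.0835) = 0.080197 = 8.020%.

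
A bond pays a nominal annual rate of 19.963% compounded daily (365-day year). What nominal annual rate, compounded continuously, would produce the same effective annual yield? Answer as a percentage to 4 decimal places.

19.9575%

EAR = (1 + 0.19963/365)^365 − 1 = 0.220884.
Equivalent continuous rate: r = ln(1 + 0.220884) = 0.199575 = 19.9575%.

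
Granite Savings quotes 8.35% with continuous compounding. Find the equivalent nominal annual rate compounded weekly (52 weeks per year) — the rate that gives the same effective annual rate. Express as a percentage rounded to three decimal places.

EAR under continuous compounding: e^0.0835 − 1 = 0.087085.
Solve (1 + r/52)^52 = 1.087085: r/52 = 1.087085^(1/52) − 1 = 0.001607, so r = 0.083567 = 8.357%.

8.357%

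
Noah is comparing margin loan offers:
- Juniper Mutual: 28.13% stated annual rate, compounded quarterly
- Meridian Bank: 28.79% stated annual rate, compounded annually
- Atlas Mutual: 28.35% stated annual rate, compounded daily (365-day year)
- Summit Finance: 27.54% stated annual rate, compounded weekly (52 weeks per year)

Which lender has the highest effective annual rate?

Atlas Mutual

Juniper Mutual: (1 + 0.2813/4)^4 − 1 = 31.239%
Meridian Bank: compounded annually, EAR = 28.790%
Atlas Mutual: (1 + 0.2835/365)^365 − 1 = 32.762%
Summit Finance: (1 + 0.2754/52)^52 − 1 = 31.610%
The highest effective annual rate is Atlas Mutual at 32.762%.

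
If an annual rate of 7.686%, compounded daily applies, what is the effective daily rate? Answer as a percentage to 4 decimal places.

0.0211%

With a nominal annual rate compounded daily, the periodic rate is the nominal rate divided by 365.
i = 0.07686 / 365 = 0.0002106 = 0.0211%.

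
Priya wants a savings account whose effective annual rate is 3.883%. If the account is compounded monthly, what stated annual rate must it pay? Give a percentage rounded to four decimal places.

3.8156%

(1 + r/12)^12 − 1 = 0.03883, so 1 + r/12 = 1.03883^(1/12).
r/12 = 0.003180, so r = 0.038156 = 3.8156%.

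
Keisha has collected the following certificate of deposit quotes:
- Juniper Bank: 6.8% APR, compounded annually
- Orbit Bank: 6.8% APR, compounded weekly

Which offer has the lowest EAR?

Juniper Bank: compounded annually, EAR = 6.800%
Orbit Bank: (1 + 0.068/52)^52 − 1 = 7.032%
The lowest effective annual rate is Juniper Bank at 6.800%.

Juniper Bank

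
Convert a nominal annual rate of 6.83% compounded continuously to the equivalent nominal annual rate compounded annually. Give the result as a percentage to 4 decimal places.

7.0686%

EAR under continuous compounding: e^0.0683 − 1 = 0.070686.
Compounded annually, the equivalent nominal rate is the EAR itself: 7.0686%.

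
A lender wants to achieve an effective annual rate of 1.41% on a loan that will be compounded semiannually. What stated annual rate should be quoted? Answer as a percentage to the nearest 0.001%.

(1 + r/2)^2 − 1 = 0.0141, so 1 + r/2 = 1.0141^(1/2).
r/2 = 0.007025, so r = 0.014051 = 1.405%.

1.405%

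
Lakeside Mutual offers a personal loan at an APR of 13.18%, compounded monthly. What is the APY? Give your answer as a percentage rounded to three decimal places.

14.006%

EAR = (1 + 0.1318/12)^12 − 1.
= (1 + 0.010983)^12 − 1 = 1.140061 − 1 = 14.006%.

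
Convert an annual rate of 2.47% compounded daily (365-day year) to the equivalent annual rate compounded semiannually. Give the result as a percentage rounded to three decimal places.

2.485%

EAR = (1 + 0.0247/365)^365 − 1 = 0.025007.
Solve (1 + r/2)^2 = 1.025007: r/2 = 1.025007^(1/2) − 1 = 0.012426, so r = 0.024852 = 2.485%.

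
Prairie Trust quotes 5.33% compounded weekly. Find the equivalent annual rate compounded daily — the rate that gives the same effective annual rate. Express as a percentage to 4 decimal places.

EAR = (1 + 0.0533/52)^52 − 1 = 0.054717.
Solve (1 + r/365)^365 = 1.054717: r/365 = 1.054717^(1/365) − 1 = 0.000146, so r = 0.053277 = 5.3277%.

5.3277%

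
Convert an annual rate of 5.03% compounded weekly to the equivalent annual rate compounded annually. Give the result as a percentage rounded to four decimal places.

5.1561%

EAR = (1 + 0.0503/52)^52 − 1 = 0.051561.
Compounded annually, the equivalent nominal rate is the EAR itself: 5.1561%.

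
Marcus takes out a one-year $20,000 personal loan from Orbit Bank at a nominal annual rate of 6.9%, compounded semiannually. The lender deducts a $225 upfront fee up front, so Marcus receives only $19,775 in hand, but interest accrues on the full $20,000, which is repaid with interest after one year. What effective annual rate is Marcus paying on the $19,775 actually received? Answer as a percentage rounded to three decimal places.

Amount owed after one year: 20,000 × (1 + 0.069/2)^2 = 20,000 × 1.070190 = $21,403.81.
Effective rate on net proceeds: 21,403.81 / 19,775 − 1 = 0.082367 = 8.237%.

8.237%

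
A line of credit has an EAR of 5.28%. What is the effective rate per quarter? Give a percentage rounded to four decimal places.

1.2946%

The per-quarter rate i satisfies (1 + i)^4 = 1 + 0.0528.
i = 1.0528^(1/4) − 1 = 0.0129464 = 1.2946%.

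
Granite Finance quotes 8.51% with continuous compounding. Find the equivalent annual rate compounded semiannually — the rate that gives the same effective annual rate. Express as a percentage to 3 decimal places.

EAR under continuous compounding: e^0.0851 − 1 = 0.088826.
Solve (1 + r/2)^2 = 1.088826: r/2 = 1.088826^(1/2) − 1 = 0.043468, so r = 0.086936 = 8.694%.

8.694%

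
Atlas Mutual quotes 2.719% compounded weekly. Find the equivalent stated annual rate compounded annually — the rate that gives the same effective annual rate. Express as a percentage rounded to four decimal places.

EAR = (1 + 0.02719/52)^52 − 1 = 0.027556.
Compounded annually, the equivalent nominal rate is the EAR itself: 2.7556%.

2.7556%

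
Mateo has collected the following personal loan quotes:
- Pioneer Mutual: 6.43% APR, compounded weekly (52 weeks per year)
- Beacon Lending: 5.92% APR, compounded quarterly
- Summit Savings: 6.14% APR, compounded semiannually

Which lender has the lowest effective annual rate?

Beacon Lending

Pioneer Mutual: (1 + 0.0643/52)^52 − 1 = 6.637%
Beacon Lending: (1 + 0.0592/4)^4 − 1 = 6.053%
Summit Savings: (1 + 0.0614/2)^2 − 1 = 6.234%
The lowest effective annual rate is Beacon Lending at 6.053%.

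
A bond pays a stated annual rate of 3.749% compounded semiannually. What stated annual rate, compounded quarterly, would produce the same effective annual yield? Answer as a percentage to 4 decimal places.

3.7316%

EAR = (1 + 0.03749/2)^2 − 1 = 0.037841.
Solve (1 + r/4)^4 = 1.037841: r/4 = 1.037841^(1/4) − 1 = 0.009329, so r = 0.037316 = 3.7316%.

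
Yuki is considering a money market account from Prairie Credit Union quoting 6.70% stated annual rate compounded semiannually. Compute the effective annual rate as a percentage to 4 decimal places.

6.8122%

EAR = (1 + 0.0670/2)^2 − 1.
= (1 + 0.033500)^2 − 1 = 1.068122 − 1 = 6.8122%.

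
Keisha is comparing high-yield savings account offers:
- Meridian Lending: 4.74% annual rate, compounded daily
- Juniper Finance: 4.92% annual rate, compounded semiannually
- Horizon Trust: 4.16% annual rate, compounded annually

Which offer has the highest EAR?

Meridian Lending: (1 + 0.0474/365)^365 − 1 = 4.854%
Juniper Finance: (1 + 0.0492/2)^2 − 1 = 4.981%
Horizon Trust: compounded annually, EAR = 4.160%
The highest effective annual rate is Juniper Finance at 4.981%.

Juniper Finance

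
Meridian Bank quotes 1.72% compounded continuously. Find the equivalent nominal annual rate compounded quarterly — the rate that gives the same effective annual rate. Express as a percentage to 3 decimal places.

1.724%

EAR under continuous compounding: e^0.0172 − 1 = 0.017349.
Solve (1 + r/4)^4 = 1.017349: r/4 = 1.017349^(1/4) − 1 = 0.004309, so r = 0.017237 = 1.724%.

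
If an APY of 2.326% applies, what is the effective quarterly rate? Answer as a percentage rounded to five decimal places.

The per-quarter rate i satisfies (1 + i)^4 = 1 + 0.02326.
i = 1.02326^(1/4) − 1 = 0.0057650 = 0.57650%.

0.57650%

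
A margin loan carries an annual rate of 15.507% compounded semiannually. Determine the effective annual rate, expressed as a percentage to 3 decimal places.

EAR = (1 + 0.15507/2)^2 − 1.
= (1 + 0.077535)^2 − 1 = 1.161082 − 1 = 16.108%.

16.108%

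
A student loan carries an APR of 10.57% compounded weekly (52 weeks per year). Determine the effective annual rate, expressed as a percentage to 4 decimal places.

11.1369%

EAR = (1 + 0.1057/52)^52 − 1.
= (1 + 0.002033)^52 − 1 = 1.111369 − 1 = 11.1369%.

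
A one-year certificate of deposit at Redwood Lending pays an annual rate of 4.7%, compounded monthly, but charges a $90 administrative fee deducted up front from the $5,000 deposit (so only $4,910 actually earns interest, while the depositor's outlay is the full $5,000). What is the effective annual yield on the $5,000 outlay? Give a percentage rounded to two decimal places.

2.92%

Value after one year: 4,910 × (1 + 0.047/12)^12 = 4,910 × 1.048026 = $5,145.81.
Effective yield on the $5,000 outlay: 5,145.81 / 5,000 − 1 = 0.029161 = 2.92%.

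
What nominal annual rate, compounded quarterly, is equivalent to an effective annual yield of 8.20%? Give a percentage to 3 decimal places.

(1 + r/4)^4 − 1 = 0.0820, so 1 + r/4 = 1.0820^(1/4).
r/4 = 0.019898, so r = 0.079593 = 7.959%.

7.959%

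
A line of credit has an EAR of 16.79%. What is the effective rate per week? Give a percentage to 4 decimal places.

0.2989%

The per-week rate i satisfies (1 + i)^52 = 1 + 0.1679.
i = 1.1679^(1/52) − 1 = 0.0029892 = 0.2989%.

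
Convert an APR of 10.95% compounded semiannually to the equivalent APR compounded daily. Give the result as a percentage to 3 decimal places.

EAR = (1 + 0.1095/2)^2 − 1 = 0.112498.
Solve (1 + r/365)^365 = 1.112498: r/365 = 1.112498^(1/365) − 1 = 0.000292, so r = 0.106623 = 10.662%.

10.662%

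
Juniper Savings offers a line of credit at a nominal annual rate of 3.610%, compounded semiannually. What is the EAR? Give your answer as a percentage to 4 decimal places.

3.6426%

EAR = (1 + 0.03610/2)^2 − 1.
= 1.036426 − 1 = 3.6426%.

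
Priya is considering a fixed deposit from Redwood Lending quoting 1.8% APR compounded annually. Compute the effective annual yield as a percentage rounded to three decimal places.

Annual compounding means the effective rate equals the nominal rate: 1.800%.

1.800%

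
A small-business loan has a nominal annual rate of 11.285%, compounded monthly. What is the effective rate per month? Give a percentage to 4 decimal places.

0.9404%

With a nominal annual rate compounded monthly, the periodic rate is the nominal rate divided by 12.
i = 0.11285 / 12 = 0.0094042 = 0.9404%.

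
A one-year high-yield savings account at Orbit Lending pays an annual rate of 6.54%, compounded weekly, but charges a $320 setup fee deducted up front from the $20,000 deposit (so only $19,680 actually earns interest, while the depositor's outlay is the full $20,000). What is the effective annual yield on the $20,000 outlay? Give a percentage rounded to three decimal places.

Value after one year: 19,680 × (1 + 0.0654/52)^52 = 19,680 × 1.067542 = $21,009.23.
Effective yield on the $20,000 outlay: 21,009.23 / 20,000 − 1 = 0.050461 = 5.046%.

5.046%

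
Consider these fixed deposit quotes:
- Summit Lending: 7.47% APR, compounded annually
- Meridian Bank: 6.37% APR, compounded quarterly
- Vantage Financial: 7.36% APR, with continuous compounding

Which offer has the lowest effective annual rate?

Meridian Bank

Summit Lending: compounded annually, EAR = 7.470%
Meridian Bank: (1 + 0.0637/4)^4 − 1 = 6.524%
Vantage Financial: e^0.0736 − 1 = 7.638%
The lowest effective annual rate is Meridian Bank at 6.524%.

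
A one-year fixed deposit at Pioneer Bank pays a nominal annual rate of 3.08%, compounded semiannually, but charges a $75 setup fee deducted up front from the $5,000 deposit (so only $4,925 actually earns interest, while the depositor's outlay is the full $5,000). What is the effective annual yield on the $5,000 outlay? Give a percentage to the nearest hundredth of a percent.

1.56%

Value after one year: 4,925 × (1 + 0.0308/2)^2 = 4,925 × 1.031037 = $5,077.86.
Effective yield on the $5,000 outlay: 5,077.86 / 5,000 − 1 = 0.015572 = 1.56%.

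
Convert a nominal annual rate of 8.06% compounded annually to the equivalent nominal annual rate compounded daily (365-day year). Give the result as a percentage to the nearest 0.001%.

7.752%

Compounded annually, EAR = nominal = 0.080600.
Solve (1 + r/365)^365 = 1.080600: r/365 = 1.080600^(1/365) − 1 = 0.000212, so r = 0.077525 = 7.752%.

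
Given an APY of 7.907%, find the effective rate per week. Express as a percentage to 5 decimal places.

The per-week rate i satisfies (1 + i)^52 = 1 + 0.07907.
i = 1.07907^(1/52) − 1 = 0.0014645 = 0.14645%.

0.14645%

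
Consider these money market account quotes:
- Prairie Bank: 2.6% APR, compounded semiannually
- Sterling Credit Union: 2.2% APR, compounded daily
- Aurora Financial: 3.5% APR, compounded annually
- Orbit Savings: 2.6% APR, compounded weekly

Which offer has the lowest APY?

Prairie Bank: (1 + 0.026/2)^2 − 1 = 2.617%
Sterling Credit Union: (1 + 0.022/365)^365 − 1 = 2.224%
Aurora Financial: compounded annually, EAR = 3.500%
Orbit Savings: (1 + 0.026/52)^52 − 1 = 2.633%
The lowest effective annual rate is Sterling Credit Union at 2.224%.

Sterling Credit Union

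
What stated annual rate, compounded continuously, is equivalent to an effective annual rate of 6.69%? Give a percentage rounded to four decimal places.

Continuous: nominal r satisfies e^r − 1 = 0.0669.
r = ln(1 + 0.0669) = ln(1.0669) = 0.064757 = 6.4757%.

6.4757%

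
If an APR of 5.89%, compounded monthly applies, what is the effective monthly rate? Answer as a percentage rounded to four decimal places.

0.4908%

With a nominal annual rate compounded monthly, the periodic rate is the nominal rate divided by 12.
i = 0.0589 / 12 = 0.0049083 = 0.4908%.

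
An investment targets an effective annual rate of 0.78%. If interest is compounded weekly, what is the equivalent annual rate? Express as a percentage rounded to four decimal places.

0.7770%

(1 + r/52)^52 − 1 = 0.0078, so 1 + r/52 = 1.0078^(1/52).
r/52 = 0.000149, so r = 0.007770 = 0.7770%.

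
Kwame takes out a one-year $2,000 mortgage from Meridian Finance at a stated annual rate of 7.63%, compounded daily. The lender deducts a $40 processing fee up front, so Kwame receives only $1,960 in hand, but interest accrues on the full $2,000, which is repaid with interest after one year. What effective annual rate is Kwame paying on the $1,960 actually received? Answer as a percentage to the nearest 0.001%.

Amount owed after one year: 2,000 × (1 + 0.0763/365)^365 = 2,000 × 1.079278 = $2,158.56.
Effective rate on net proceeds: 2,158.56 / 1,960 − 1 = 0.101304 = 10.130%.

10.130%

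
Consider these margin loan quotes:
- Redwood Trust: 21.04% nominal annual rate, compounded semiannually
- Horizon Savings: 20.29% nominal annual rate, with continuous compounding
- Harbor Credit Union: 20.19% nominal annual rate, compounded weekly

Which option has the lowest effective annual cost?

Redwood Trust

Redwood Trust: (1 + 0.2104/2)^2 − 1 = 22.147%
Horizon Savings: e^0.2029 − 1 = 22.495%
Harbor Credit Union: (1 + 0.2019/52)^52 − 1 = 22.325%
The lowest effective annual rate is Redwood Trust at 22.147%.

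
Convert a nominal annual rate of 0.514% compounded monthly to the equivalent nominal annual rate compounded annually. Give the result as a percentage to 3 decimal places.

EAR = (1 + 0.00514/12)^12 − 1 = 0.005152.
Compounded annually, the equivalent nominal rate is the EAR itself: 0.515%.

0.515%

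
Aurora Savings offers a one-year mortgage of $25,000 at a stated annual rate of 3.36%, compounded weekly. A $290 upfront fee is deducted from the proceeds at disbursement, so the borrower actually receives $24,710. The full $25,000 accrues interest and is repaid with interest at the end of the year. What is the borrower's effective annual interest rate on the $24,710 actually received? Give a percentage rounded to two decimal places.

4.63%

Amount owed after one year: 25,000 × (1 + 0.0336/52)^52 = 25,000 × 1.034160 = $25,853.99.
Effective rate on net proceeds: 25,853.99 / 24,710 − 1 = 0.046297 = 4.63%.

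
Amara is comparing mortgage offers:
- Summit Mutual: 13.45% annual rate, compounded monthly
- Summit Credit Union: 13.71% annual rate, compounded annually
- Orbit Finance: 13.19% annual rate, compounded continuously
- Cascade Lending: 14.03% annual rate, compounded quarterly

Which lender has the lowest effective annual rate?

Summit Credit Union

Summit Mutual: (1 + 0.1345/12)^12 − 1 = 14.311%
Summit Credit Union: compounded annually, EAR = 13.710%
Orbit Finance: e^0.1319 − 1 = 14.099%
Cascade Lending: (1 + 0.1403/4)^4 − 1 = 14.786%
The lowest effective annual rate is Summit Credit Union at 13.710%.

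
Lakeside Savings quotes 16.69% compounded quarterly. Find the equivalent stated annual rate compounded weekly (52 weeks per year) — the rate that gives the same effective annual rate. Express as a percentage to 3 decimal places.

16.377%

EAR = (1 + 0.1669/4)^4 − 1 = 0.177639.
Solve (1 + r/52)^52 = 1.177639: r/52 = 1.177639^(1/52) − 1 = 0.003149, so r = 0.163769 = 16.377%.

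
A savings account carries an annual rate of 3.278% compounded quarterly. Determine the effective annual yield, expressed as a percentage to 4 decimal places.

3.3185%

EAR = (1 + 0.03278/4)^4 − 1.
= 1.033185 − 1 = 3.3185%.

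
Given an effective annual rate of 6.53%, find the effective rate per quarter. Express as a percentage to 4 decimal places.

1.5940%

The per-quarter rate i satisfies (1 + i)^4 = 1 + 0.0653.
i = 1.0653^(1/4) − 1 = 0.0159398 = 1.5940%.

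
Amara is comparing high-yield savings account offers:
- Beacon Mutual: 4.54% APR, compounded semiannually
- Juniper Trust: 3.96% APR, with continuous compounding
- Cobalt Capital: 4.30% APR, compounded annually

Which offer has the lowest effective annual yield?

Beacon Mutual: (1 + 0.0454/2)^2 − 1 = 4.592%
Juniper Trust: e^0.0396 − 1 = 4.039%
Cobalt Capital: compounded annually, EAR = 4.300%
The lowest effective annual rate is Juniper Trust at 4.039%.

Juniper Trust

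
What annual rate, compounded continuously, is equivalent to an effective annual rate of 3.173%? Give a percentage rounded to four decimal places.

3.1237%

Continuous: nominal r satisfies e^r − 1 = 0.03173.
r = ln(1 + 0.03173) = ln(1.03173) = 0.031237 = 3.1237%.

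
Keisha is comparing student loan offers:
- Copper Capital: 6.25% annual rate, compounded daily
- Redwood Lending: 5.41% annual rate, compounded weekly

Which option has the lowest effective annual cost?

Copper Capital: (1 + 0.0625/365)^365 − 1 = 6.449%
Redwood Lending: (1 + 0.0541/52)^52 − 1 = 5.556%
The lowest effective annual rate is Redwood Lending at 5.556%.

Redwood Lending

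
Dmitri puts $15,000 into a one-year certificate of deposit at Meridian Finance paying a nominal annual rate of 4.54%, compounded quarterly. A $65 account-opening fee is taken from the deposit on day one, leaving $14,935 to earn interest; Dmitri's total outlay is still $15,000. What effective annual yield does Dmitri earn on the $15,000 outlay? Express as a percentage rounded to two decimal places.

Value after one year: 14,935 × (1 + 0.0454/4)^4 = 14,935 × 1.046179 = $15,624.68.
Effective yield on the $15,000 outlay: 15,624.68 / 15,000 − 1 = 0.041645 = 4.16%.

4.16%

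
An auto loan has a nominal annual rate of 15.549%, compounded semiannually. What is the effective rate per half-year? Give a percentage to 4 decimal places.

With a nominal annual rate compounded semiannually, the periodic rate is the nominal rate divided by 2.
i = 0.15549 / 2 = 0.0777450 = 7.7745%.

7.7745%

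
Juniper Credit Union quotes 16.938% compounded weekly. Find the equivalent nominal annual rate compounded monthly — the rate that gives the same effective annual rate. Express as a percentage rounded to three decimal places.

EAR = (1 + 0.16938/52)^52 − 1 = 0.184244.
Solve (1 + r/12)^12 = 1.184244: r/12 = 1.184244^(1/12) − 1 = 0.014192, so r = 0.170302 = 17.030%.

17.030%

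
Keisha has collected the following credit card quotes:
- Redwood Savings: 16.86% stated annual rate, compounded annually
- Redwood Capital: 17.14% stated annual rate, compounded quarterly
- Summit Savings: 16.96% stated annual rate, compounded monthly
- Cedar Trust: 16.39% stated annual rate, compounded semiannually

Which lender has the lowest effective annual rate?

Redwood Savings: compounded annually, EAR = 16.860%
Redwood Capital: (1 + 0.1714/4)^4 − 1 = 18.273%
Summit Savings: (1 + 0.1696/12)^12 − 1 = 18.342%
Cedar Trust: (1 + 0.1639/2)^2 − 1 = 17.062%
The lowest effective annual rate is Redwood Savings at 16.860%.

Redwood Savings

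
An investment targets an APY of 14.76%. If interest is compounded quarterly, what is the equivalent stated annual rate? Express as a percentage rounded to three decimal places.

(1 + r/4)^4 − 1 = 0.1476, so 1 + r/4 = 1.1476^(1/4).
r/4 = 0.035017, so r = 0.140069 = 14.007%.

14.007%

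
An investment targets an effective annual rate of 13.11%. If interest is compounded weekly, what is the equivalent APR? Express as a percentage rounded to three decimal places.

12.334%

(1 + r/52)^52 − 1 = 0.1311, so 1 + r/52 = 1.1311^(1/52).
r/52 = 0.002372, so r = 0.123337 = 12.334%.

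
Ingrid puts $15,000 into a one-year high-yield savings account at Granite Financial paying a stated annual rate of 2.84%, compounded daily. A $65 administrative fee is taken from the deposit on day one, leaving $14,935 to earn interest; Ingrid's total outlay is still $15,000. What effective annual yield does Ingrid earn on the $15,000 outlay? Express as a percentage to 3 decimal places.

2.435%

Value after one year: 14,935 × (1 + 0.0284/365)^365 = 14,935 × 1.028806 = $15,365.22.
Effective yield on the $15,000 outlay: 15,365.22 / 15,000 − 1 = 0.024348 = 2.435%.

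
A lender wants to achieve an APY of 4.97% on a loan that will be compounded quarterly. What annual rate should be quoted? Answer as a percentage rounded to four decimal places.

(1 + r/4)^4 − 1 = 0.0497, so 1 + r/4 = 1.0497^(1/4).
r/4 = 0.012200, so r = 0.048800 = 4.8800%.

4.8800%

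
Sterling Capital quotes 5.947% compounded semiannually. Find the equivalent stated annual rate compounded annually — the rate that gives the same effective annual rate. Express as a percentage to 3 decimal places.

EAR = (1 + 0.05947/2)^2 − 1 = 0.060354.
Compounded annually, the equivalent nominal rate is the EAR itself: 6.035%.

6.035%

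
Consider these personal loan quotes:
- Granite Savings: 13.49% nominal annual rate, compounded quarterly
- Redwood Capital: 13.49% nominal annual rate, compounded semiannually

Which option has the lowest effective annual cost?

Granite Savings: (1 + 0.1349/4)^4 − 1 = 14.188%
Redwood Capital: (1 + 0.1349/2)^2 − 1 = 13.945%
The lowest effective annual rate is Redwood Capital at 13.945%.

Redwood Capital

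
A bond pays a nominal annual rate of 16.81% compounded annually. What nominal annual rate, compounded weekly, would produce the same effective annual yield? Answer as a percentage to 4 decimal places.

15.5611%

Compounded annually, EAR = nominal = 0.168100.
Solve (1 + r/52)^52 = 1.168100: r/52 = 1.168100^(1/52) − 1 = 0.002993, so r = 0.155611 = 15.5611%.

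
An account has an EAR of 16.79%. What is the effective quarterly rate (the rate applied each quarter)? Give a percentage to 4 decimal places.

3.9564%

The per-quarter rate i satisfies (1 + i)^4 = 1 + 0.1679.
i = 1.1679^(1/4) − 1 = 0.0395644 = 3.9564%.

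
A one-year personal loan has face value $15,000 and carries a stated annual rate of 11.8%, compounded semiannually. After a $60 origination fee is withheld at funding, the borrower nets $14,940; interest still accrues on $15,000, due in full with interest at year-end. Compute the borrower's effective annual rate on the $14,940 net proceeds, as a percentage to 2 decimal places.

12.60%

Amount owed after one year: 15,000 × (1 + 0.118/2)^2 = 15,000 × 1.121481 = $16,822.22.
Effective rate on net proceeds: 16,822.22 / 14,940 − 1 = 0.125985 = 12.60%.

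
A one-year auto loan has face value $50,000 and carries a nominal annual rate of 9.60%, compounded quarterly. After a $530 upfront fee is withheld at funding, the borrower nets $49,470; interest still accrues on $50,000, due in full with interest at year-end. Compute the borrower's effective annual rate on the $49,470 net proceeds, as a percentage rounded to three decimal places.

11.129%

Amount owed after one year: 50,000 × (1 + 0.0960/4)^4 = 50,000 × 1.099512 = $54,975.58.
Effective rate on net proceeds: 54,975.58 / 49,470 − 1 = 0.111291 = 11.129%.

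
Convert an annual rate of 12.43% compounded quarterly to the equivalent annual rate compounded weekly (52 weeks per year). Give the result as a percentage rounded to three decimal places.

EAR = (1 + 0.1243/4)^4 − 1 = 0.130215.
Solve (1 + r/52)^52 = 1.130215: r/52 = 1.130215^(1/52) − 1 = 0.002357, so r = 0.122552 = 12.255%.

12.255%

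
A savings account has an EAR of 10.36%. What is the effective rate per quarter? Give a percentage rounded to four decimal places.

2.4951%

The per-quarter rate i satisfies (1 + i)^4 = 1 + 0.1036.
i = 1.1036^(1/4) − 1 = 0.0249506 = 2.4951%.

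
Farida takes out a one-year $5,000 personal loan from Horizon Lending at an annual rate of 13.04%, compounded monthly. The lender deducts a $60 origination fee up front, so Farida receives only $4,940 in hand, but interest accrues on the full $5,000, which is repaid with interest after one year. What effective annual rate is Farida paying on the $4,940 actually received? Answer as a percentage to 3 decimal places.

Amount owed after one year: 5,000 × (1 + 0.1304/12)^12 = 5,000 × 1.138483 = $5,692.41.
Effective rate on net proceeds: 5,692.41 / 4,940 − 1 = 0.152311 = 15.231%.

15.231%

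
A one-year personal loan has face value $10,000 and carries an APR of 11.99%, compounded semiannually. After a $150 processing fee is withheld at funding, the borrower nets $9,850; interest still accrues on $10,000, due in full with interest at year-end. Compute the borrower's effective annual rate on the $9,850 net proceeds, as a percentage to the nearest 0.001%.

Amount owed after one year: 10,000 × (1 + 0.1199/2)^2 = 10,000 × 1.123494 = $11,234.94.
Effective rate on net proceeds: 11,234.94 / 9,850 − 1 = 0.140603 = 14.060%.

14.060%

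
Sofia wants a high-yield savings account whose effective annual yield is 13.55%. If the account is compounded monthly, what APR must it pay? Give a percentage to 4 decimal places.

(1 + r/12)^12 − 1 = 0.1355, so 1 + r/12 = 1.1355^(1/12).
r/12 = 0.010646, so r = 0.127748 = 12.7748%.

12.7748%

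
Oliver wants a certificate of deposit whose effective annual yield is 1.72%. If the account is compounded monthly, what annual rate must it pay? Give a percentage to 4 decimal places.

(1 + r/12)^12 − 1 = 0.0172, so 1 + r/12 = 1.0172^(1/12).
r/12 = 0.001422, so r = 0.017066 = 1.7066%.

1.7066%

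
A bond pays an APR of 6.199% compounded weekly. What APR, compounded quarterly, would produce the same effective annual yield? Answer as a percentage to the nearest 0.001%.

6.244%

EAR = (1 + 0.06199/52)^52 − 1 = 0.063912.
Solve (1 + r/4)^4 = 1.063912: r/4 = 1.063912^(1/4) − 1 = 0.015609, so r = 0.062435 = 6.244%.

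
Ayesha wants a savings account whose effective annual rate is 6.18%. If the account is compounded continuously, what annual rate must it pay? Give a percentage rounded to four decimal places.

5.9966%

Continuous: nominal r satisfies e^r − 1 = 0.0618.
r = ln(1 + 0.0618) = ln(1.0618) = 0.059966 = 5.9966%.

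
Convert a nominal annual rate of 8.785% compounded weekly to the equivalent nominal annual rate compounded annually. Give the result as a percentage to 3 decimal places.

EAR = (1 + 0.08785/52)^52 − 1 = 0.091743.
Compounded annually, the equivalent nominal rate is the EAR itself: 9.174%.

9.174%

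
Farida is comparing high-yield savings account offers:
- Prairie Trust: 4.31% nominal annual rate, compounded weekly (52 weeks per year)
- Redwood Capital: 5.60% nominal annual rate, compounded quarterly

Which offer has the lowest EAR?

Prairie Trust

Prairie Trust: (1 + 0.0431/52)^52 − 1 = 4.402%
Redwood Capital: (1 + 0.0560/4)^4 − 1 = 5.719%
The lowest effective annual rate is Prairie Trust at 4.402%.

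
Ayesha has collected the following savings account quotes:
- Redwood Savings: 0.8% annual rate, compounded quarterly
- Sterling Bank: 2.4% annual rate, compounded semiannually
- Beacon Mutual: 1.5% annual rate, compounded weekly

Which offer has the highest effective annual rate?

Redwood Savings: (1 + 0.008/4)^4 − 1 = 0.802%
Sterling Bank: (1 + 0.024/2)^2 − 1 = 2.414%
Beacon Mutual: (1 + 0.015/52)^52 − 1 = 1.511%
The highest effective annual rate is Sterling Bank at 2.414%.

Sterling Bank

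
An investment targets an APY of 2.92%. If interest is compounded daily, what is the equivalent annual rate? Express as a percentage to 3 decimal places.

2.878%

(1 + r/365)^365 − 1 = 0.0292, so 1 + r/365 = 1.0292^(1/365).
r/365 = 0.000079, so r = 0.028783 = 2.878%.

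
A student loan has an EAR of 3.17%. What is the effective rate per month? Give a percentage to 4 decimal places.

The per-month rate i satisfies (1 + i)^12 = 1 + 0.0317.
i = 1.0317^(1/12) − 1 = 0.0026040 = 0.2604%.

0.2604%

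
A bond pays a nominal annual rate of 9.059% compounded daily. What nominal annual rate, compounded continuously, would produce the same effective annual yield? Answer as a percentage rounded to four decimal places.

EAR = (1 + 0.09059/365)^365 − 1 = 0.094808.
Equivalent continuous rate: r = ln(1 + 0.094808) = 0.090579 = 9.0579%.

9.0579%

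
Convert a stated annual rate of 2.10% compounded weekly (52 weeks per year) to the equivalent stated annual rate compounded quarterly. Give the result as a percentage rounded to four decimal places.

2.1051%

EAR = (1 + 0.0210/52)^52 − 1 = 0.021218.
Solve (1 + r/4)^4 = 1.021218: r/4 = 1.021218^(1/4) − 1 = 0.005263, so r = 0.021051 = 2.1051%.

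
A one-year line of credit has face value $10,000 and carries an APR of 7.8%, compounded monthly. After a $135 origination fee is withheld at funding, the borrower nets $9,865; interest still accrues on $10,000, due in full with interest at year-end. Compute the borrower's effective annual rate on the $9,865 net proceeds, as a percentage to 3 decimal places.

Amount owed after one year: 10,000 × (1 + 0.078/12)^12 = 10,000 × 1.080850 = $10,808.50.
Effective rate on net proceeds: 10,808.50 / 9,865 − 1 = 0.095641 = 9.564%.

9.564%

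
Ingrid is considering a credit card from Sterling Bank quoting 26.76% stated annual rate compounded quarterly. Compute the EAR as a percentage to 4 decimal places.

EAR = (1 + 0.2676/4)^4 − 1.
= 1.295671 − 1 = 29.5671%.

29.5671%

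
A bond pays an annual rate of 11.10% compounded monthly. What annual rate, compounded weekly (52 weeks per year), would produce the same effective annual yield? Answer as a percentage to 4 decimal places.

EAR = (1 + 0.1110/12)^12 − 1 = 0.116825.
Solve (1 + r/52)^52 = 1.116825: r/52 = 1.116825^(1/52) − 1 = 0.002127, so r = 0.110607 = 11.0607%.

11.0607%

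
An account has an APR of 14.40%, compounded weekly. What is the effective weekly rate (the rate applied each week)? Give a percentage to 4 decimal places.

With a nominal annual rate compounded weekly, the periodic rate is the nominal rate divided by 52.
i = 0.1440 / 52 = 0.0027692 = 0.2769%.

0.2769%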